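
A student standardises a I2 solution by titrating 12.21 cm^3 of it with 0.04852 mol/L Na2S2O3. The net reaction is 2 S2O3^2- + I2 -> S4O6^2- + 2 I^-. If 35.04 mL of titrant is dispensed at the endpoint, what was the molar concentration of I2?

n(Na2S2O3) = 0.04852 x 0.03504 = 0.001700 mol.
From the balanced equation, 2 mol Na2S2O3 reacts with 1 mol I2, so n(I2) = 0.001700 x 1/2 = 0.0008501 mol.
[I2] = 0.0008501 / 0.01221 L = 0.0696 M.

0.0696 M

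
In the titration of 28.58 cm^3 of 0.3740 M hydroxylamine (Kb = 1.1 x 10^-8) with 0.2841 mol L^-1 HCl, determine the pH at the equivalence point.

3.42

n(NH2OH) = 0.3740 x 0.02858 = 0.01069 mol; V(HCl) at equivalence = 0.01069/0.2841 = 0.03762 L.
At equivalence the base is fully converted to NH3OH+; total volume = 0.06620 L, so [NH3OH+] = 0.01069/0.06620 = 0.1615 M.
Ka(NH3OH+) = Kw/Kb = 1.0e-14 / 1.1 x 10^-8 = 9.09e-7.
[H^+] = sqrt(Ka x [NH3OH+]) = sqrt(9.09e-7 x 0.1615) = 0.000383 M.
pH = -log(0.000383) = 3.42.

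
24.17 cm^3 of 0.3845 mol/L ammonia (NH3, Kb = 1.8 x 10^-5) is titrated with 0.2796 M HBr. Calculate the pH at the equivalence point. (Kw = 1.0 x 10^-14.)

n(NH3) = 0.3845 x 0.02417 = 0.009293 mol; V(HBr) at equivalence = 0.009293/0.2796 = 0.03324 L.
At equivalence the base is fully converted to NH4+; total volume = 0.05741 L, so [NH4+] = 0.009293/0.05741 = 0.1619 M.
Ka(NH4+) = Kw/Kb = 1.0e-14 / 1.8 x 10^-5 = 5.56e-10.
[H^+] = sqrt(Ka x [NH4+]) = sqrt(5.56e-10 x 0.1619) = 9.48e-6 M.
pH = -log(9.48e-6) = 5.02.

5.02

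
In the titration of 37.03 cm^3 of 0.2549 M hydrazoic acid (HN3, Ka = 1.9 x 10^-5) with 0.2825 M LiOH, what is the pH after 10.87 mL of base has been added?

Initial n(HN3) = 0.2549 x 0.03703 = 0.009439 mol.
n(LiOH) added = 0.2825 x 0.01087 = 0.003071 mol, converting that many moles of HN3 to N3-.
Remaining n(HN3) = 0.006368 mol; n(N3-) = 0.003071 mol.
By Henderson-Hasselbalch, pH = pKa + log([A^-]/[HA]) = 4.72 + log(0.003071/0.006368) = 4.72 + (-0.32) = 4.40.

4.40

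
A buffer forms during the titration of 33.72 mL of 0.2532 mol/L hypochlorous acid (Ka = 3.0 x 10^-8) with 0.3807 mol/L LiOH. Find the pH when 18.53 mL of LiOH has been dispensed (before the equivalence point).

Initial n(HClO) = 0.2532 x 0.03372 = 0.008538 mol.
n(LiOH) added = 0.3807 x 0.01853 = 0.007054 mol, converting that many moles of HClO to ClO-.
Remaining n(HClO) = 0.001484 mol; n(ClO-) = 0.007054 mol.
By Henderson-Hasselbalch, pH = pKa + log([A^-]/[HA]) = 7.52 + log(0.007054/0.001484) = 7.52 + (+0.68) = 8.20.

8.20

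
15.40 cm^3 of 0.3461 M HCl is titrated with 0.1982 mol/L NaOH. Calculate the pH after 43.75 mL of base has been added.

n(acid) = 0.3461 x 0.01540 = 0.005330 mol; n(NaOH) added = 0.1982 x 0.04375 = 0.008671 mol.
Base is in excess by 0.008671 - 0.005330 = 0.003341 mol in a total volume of 0.05915 L.
[OH^-] = 0.003341/0.05915 = 0.05649 M, so pOH = 1.25 and pH = 14.00 - 1.25 = 12.75.

12.75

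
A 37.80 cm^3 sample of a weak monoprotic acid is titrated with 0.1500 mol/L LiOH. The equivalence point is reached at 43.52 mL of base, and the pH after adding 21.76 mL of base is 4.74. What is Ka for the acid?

21.76 mL is half of the equivalence volume, so this is the half-equivalence point where [HA] = [A^-].
At half-equivalence pH = pKa, so pKa = 4.74.
Ka = 10^(-4.74) = 1.8 x 10^-5.

1.8 x 10^-5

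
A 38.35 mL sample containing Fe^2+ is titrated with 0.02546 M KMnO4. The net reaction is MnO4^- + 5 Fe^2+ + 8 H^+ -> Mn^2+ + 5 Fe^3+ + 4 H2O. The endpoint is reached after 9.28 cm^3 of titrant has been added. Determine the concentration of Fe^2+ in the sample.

0.0308 M

n(KMnO4) = 0.02546 x 0.009280 = 0.0002363 mol.
From the balanced equation, 1 mol KMnO4 reacts with 5 mol Fe^2+, so n(Fe^2+) = 0.0002363 x 5/1 = 0.001181 mol.
[Fe^2+] = 0.001181 / 0.03835 L = 0.0308 M.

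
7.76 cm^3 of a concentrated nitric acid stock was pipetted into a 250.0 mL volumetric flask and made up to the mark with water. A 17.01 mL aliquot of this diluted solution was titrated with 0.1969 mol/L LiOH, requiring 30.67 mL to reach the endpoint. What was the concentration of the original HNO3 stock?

n(LiOH) = 0.1969 x 0.03067 = 0.006039 mol.
n(HNO3) in the aliquot = 0.006039 mol.
[diluted HNO3] = 0.006039 / 0.01701 = 0.3550 M.
Dilution factor = 250.0/7.760 = 32.22, so [stock] = 0.3550 x 32.22 = 11.4 M.

11.4 M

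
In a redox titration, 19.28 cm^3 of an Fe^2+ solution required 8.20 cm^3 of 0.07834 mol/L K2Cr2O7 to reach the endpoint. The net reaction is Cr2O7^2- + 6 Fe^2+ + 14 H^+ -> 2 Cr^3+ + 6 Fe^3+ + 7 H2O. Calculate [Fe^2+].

0.200 M

n(K2Cr2O7) = 0.07834 x 0.008200 = 0.0006424 mol.
From the balanced equation, 1 mol K2Cr2O7 reacts with 6 mol Fe^2+, so n(Fe^2+) = 0.0006424 x 6/1 = 0.003854 mol.
[Fe^2+] = 0.003854 / 0.01928 L = 0.200 M.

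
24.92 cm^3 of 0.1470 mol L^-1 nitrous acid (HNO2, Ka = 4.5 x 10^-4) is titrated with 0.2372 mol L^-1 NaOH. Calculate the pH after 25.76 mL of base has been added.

12.68

n(acid) = 0.1470 x 0.02492 = 0.003663 mol; n(NaOH) added = 0.2372 x 0.02576 = 0.006110 mol.
Base is in excess by 0.006110 - 0.003663 = 0.002447 mol in a total volume of 0.05068 L.
[OH^-] = 0.002447/0.05068 = 0.04828 M, so pOH = 1.32 and pH = 14.00 - 1.32 = 12.68.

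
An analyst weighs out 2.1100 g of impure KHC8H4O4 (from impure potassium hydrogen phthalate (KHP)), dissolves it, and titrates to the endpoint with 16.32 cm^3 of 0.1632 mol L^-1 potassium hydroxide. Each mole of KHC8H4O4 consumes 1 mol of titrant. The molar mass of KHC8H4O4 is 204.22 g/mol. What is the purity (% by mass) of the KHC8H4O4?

25.8%

n(KOH) = 0.1632 x 0.01632 = 0.002663 mol.
n(KHC8H4O4) = 0.002663 / 1 = 0.002663 mol.
mass of KHC8H4O4 = 0.002663 x 204.22 = 0.5439 g.
% purity = 0.5439 / 2.1100 x 100 = 25.8%.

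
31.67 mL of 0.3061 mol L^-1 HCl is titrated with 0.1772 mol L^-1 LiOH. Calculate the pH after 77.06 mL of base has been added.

n(acid) = 0.3061 x 0.03167 = 0.009694 mol; n(LiOH) added = 0.1772 x 0.07706 = 0.01366 mol.
Base is in excess by 0.01366 - 0.009694 = 0.003961 mol in a total volume of 0.1087 L.
[OH^-] = 0.003961/0.1087 = 0.03643 M, so pOH = 1.44 and pH = 14.00 - 1.44 = 12.56.

12.56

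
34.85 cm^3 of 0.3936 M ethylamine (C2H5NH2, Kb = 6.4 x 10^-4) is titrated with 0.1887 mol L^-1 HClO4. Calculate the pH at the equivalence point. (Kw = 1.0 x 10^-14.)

5.85

n(C2H5NH2) = 0.3936 x 0.03485 = 0.01372 mol; V(HClO4) at equivalence = 0.01372/0.1887 = 0.07269 L.
At equivalence the base is fully converted to C2H5NH3+; total volume = 0.1075 L, so [C2H5NH3+] = 0.01372/0.1075 = 0.1275 M.
Ka(C2H5NH3+) = Kw/Kb = 1.0e-14 / 6.4 x 10^-4 = 1.56e-11.
[H^+] = sqrt(Ka x [C2H5NH3+]) = sqrt(1.56e-11 x 0.1275) = 1.41e-6 M.
pH = -log(1.41e-6) = 5.85.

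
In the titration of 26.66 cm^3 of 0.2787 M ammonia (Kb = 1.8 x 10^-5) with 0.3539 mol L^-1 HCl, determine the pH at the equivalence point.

n(NH3) = 0.2787 x 0.02666 = 0.007430 mol; V(HCl) at equivalence = 0.007430/0.3539 = 0.02100 L.
At equivalence the base is fully converted to NH4+; total volume = 0.04766 L, so [NH4+] = 0.007430/0.04766 = 0.1559 M.
Ka(NH4+) = Kw/Kb = 1.0e-14 / 1.8 x 10^-5 = 5.56e-10.
[H^+] = sqrt(Ka x [NH4+]) = sqrt(5.56e-10 x 0.1559) = 9.31e-6 M.
pH = -log(9.31e-6) = 5.03.

5.03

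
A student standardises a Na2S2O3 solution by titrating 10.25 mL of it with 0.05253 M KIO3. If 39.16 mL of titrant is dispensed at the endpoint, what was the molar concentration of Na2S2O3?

1.20 M

n(KIO3) = 0.05253 x 0.03916 = 0.002057 mol.
From the balanced equation, 1 mol KIO3 reacts with 6 mol Na2S2O3, so n(Na2S2O3) = 0.002057 x 6/1 = 0.01234 mol.
[Na2S2O3] = 0.01234 / 0.01025 L = 1.20 M.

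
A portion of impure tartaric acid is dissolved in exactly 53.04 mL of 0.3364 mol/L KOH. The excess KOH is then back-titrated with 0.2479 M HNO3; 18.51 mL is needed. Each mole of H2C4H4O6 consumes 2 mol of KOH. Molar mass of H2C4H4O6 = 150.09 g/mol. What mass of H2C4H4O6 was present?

0.995 g

Total n(KOH) added = 0.3364 x 0.05304 = 0.01784 mol.
n(HNO3) used = 0.2479 x 0.01851 = 0.004589 mol, which equals the excess n(KOH).
So n(KOH) consumed by the sample = 0.01784 - 0.004589 = 0.01325 mol.
n(H2C4H4O6) = 0.01325 / 2 = 0.006627 mol.
mass = 0.006627 mol x 150.09 g/mol = 0.995 g.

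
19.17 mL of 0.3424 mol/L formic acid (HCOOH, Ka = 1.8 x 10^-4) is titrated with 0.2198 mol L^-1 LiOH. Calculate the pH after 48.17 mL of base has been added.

n(acid) = 0.3424 x 0.01917 = 0.006564 mol; n(LiOH) added = 0.2198 x 0.04817 = 0.01059 mol.
Base is in excess by 0.01059 - 0.006564 = 0.004024 mol in a total volume of 0.06734 L.
[OH^-] = 0.004024/0.06734 = 0.05976 M, so pOH = 1.22 and pH = 14.00 - 1.22 = 12.78.

12.78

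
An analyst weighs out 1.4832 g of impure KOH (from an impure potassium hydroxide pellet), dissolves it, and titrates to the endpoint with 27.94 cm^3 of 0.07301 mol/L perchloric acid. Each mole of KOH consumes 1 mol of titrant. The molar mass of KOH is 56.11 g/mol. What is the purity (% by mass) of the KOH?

7.72%

n(HClO4) = 0.07301 x 0.02794 = 0.002040 mol.
n(KOH) = 0.002040 / 1 = 0.002040 mol.
mass of KOH = 0.002040 x 56.11 = 0.1145 g.
% purity = 0.1145 / 1.4832 x 100 = 7.72%.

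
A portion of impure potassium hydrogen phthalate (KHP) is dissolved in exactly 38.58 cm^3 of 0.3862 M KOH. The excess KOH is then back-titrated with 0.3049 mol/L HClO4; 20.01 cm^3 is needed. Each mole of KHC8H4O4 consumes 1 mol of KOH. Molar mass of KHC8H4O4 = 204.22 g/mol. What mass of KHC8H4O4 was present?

Total n(KOH) added = 0.3862 x 0.03858 = 0.01490 mol.
n(HClO4) used = 0.3049 x 0.02001 = 0.006101 mol, which equals the excess n(KOH).
So n(KOH) consumed by the sample = 0.01490 - 0.006101 = 0.008799 mol.
n(KHC8H4O4) = 0.008799 / 1 = 0.008799 mol.
mass = 0.008799 mol x 204.22 g/mol = 1.80 g.

1.80 g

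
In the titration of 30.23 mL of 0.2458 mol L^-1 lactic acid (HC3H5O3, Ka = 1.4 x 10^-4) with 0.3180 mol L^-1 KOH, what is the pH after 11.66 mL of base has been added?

3.85

Initial n(HC3H5O3) = 0.2458 x 0.03023 = 0.007431 mol.
n(KOH) added = 0.3180 x 0.01166 = 0.003708 mol, converting that many moles of HC3H5O3 to C3H5O3-.
Remaining n(HC3H5O3) = 0.003723 mol; n(C3H5O3-) = 0.003708 mol.
By Henderson-Hasselbalch, pH = pKa + log([A^-]/[HA]) = 3.85 + log(0.003708/0.003723) = 3.85 + (-0.00) = 3.85.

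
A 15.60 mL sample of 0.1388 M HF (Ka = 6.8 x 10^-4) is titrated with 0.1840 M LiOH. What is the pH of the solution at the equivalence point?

n(HF) = 0.1388 x 0.01560 = 0.002165 mol; V(LiOH) at equivalence = 0.002165/0.1840 = 0.01177 L.
At equivalence all the acid is converted to F-; total volume = 0.01560 + 0.01177 = 0.02737 L, so [F-] = 0.002165/0.02737 = 0.07912 M.
Kb = Kw/Ka = 1.0e-14 / 6.8 x 10^-4 = 1.47e-11.
[OH^-] = sqrt(Kb x [F-]) = sqrt(1.47e-11 x 0.07912) = 1.08e-6 M.
pOH = 5.97, so pH = 14.00 - 5.97 = 8.03.

8.03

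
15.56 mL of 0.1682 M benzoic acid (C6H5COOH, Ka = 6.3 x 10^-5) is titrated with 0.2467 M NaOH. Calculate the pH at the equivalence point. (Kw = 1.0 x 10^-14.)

n(C6H5COOH) = 0.1682 x 0.01556 = 0.002617 mol; V(NaOH) at equivalence = 0.002617/0.2467 = 0.01061 L.
At equivalence all the acid is converted to C6H5COO-; total volume = 0.01556 + 0.01061 = 0.02617 L, so [C6H5COO-] = 0.002617/0.02617 = 0.1000 M.
Kb = Kw/Ka = 1.0e-14 / 6.3 x 10^-5 = 1.59e-10.
[OH^-] = sqrt(Kb x [C6H5COO-]) = sqrt(1.59e-10 x 0.1000) = 3.98e-6 M.
pOH = 5.40, so pH = 14.00 - 5.40 = 8.60.

8.60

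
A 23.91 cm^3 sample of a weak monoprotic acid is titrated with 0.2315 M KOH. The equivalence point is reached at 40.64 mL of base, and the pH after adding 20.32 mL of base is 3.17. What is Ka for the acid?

6.8 x 10^-4

20.32 mL is half of the equivalence volume, so this is the half-equivalence point where [HA] = [A^-].
At half-equivalence pH = pKa, so pKa = 3.17.
Ka = 10^(-3.17) = 6.8 x 10^-4.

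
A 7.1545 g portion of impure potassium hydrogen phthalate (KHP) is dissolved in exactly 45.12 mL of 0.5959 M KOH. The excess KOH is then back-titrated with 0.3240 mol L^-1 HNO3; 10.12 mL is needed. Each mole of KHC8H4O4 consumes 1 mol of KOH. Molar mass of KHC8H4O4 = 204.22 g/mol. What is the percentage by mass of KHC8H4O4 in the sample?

67.4%

Total n(KOH) added = 0.5959 x 0.04512 = 0.02689 mol.
n(HNO3) used = 0.3240 x 0.01012 = 0.003279 mol, which equals the excess n(KOH).
So n(KOH) consumed by the sample = 0.02689 - 0.003279 = 0.02361 mol.
n(KHC8H4O4) = 0.02361 / 1 = 0.02361 mol.
mass KHC8H4O4 = 0.02361 x 204.22 = 4.821 g, so %KHC8H4O4 = 4.821/7.1545 x 100 = 67.4%.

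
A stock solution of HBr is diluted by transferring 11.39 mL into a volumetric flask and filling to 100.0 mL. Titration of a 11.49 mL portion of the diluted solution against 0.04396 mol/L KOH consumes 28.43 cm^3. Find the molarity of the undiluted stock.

0.955 M

n(KOH) = 0.04396 x 0.02843 = 0.001250 mol.
n(HBr) in the aliquot = 0.001250 mol.
[diluted HBr] = 0.001250 / 0.01149 = 0.1088 M.
Dilution factor = 100.0/11.39 = 8.780, so [stock] = 0.1088 x 8.780 = 0.955 M.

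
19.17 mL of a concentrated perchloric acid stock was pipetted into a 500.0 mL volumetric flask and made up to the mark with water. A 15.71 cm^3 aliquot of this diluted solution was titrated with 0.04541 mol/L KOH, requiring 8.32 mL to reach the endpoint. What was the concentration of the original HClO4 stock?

n(KOH) = 0.04541 x 0.008320 = 0.0003778 mol.
n(HClO4) in the aliquot = 0.0003778 mol.
[diluted HClO4] = 0.0003778 / 0.01571 = 0.02405 M.
Dilution factor = 500.0/19.17 = 26.08, so [stock] = 0.02405 x 26.08 = 0.627 M.

0.627 M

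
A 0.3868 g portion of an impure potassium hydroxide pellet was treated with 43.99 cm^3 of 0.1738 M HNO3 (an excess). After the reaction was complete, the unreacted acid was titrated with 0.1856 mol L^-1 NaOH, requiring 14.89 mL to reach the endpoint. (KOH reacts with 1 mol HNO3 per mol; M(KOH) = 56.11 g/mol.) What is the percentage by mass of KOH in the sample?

Total n(HNO3) added = 0.1738 x 0.04399 = 0.007645 mol.
n(NaOH) used = 0.1856 x 0.01489 = 0.002764 mol, which equals the excess n(HNO3).
So n(HNO3) consumed by the sample = 0.007645 - 0.002764 = 0.004882 mol.
n(KOH) = 0.004882 / 1 = 0.004882 mol.
mass KOH = 0.004882 x 56.11 = 0.2739 g, so %KOH = 0.2739/0.3868 x 100 = 70.8%.

70.8%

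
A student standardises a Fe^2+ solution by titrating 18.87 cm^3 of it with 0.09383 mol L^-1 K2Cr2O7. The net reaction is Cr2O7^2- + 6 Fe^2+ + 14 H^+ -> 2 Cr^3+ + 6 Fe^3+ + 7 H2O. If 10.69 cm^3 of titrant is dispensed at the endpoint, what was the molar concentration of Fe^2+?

n(K2Cr2O7) = 0.09383 x 0.01069 = 0.001003 mol.
From the balanced equation, 1 mol K2Cr2O7 reacts with 6 mol Fe^2+, so n(Fe^2+) = 0.001003 x 6/1 = 0.006018 mol.
[Fe^2+] = 0.006018 / 0.01887 L = 0.319 M.

0.319 M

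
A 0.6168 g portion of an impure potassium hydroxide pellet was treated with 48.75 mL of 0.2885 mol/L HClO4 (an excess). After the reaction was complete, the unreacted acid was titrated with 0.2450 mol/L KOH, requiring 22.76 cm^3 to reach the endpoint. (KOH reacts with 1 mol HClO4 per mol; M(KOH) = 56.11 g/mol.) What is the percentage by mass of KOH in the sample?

77.2%

Total n(HClO4) added = 0.2885 x 0.04875 = 0.01406 mol.
n(KOH) used = 0.2450 x 0.02276 = 0.005576 mol, which equals the excess n(HClO4).
So n(HClO4) consumed by the sample = 0.01406 - 0.005576 = 0.008488 mol.
n(KOH) = 0.008488 / 1 = 0.008488 mol.
mass KOH = 0.008488 x 56.11 = 0.4763 g, so %KOH = 0.4763/0.6168 x 100 = 77.2%.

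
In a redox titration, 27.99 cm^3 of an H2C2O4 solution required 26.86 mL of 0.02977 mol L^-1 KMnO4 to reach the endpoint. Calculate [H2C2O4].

0.0714 M

n(KMnO4) = 0.02977 x 0.02686 = 0.0007996 mol.
From the balanced equation, 2 mol KMnO4 reacts with 5 mol H2C2O4, so n(H2C2O4) = 0.0007996 x 5/2 = 0.001999 mol.
[H2C2O4] = 0.001999 / 0.02799 L = 0.0714 M.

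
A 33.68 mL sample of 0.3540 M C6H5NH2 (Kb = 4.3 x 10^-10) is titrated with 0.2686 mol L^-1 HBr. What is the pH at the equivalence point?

n(C6H5NH2) = 0.3540 x 0.03368 = 0.01192 mol; V(HBr) at equivalence = 0.01192/0.2686 = 0.04439 L.
At equivalence the base is fully converted to C6H5NH3+; total volume = 0.07807 L, so [C6H5NH3+] = 0.01192/0.07807 = 0.1527 M.
Ka(C6H5NH3+) = Kw/Kb = 1.0e-14 / 4.3 x 10^-10 = 2.33e-5.
[H^+] = sqrt(Ka x [C6H5NH3+]) = sqrt(2.33e-5 x 0.1527) = 0.00188 M.
pH = -log(0.00188) = 2.72.

2.72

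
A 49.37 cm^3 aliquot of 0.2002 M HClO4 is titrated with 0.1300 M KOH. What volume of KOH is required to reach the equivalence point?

76.0 mL

n(HClO4) = 0.2002 mol/L x 0.04937 L = 0.009884 mol.
At equivalence n(KOH) = n(HClO4) = 0.009884 mol.
V(KOH) = 0.009884 / 0.1300 = 0.07603 L = 76.0 mL.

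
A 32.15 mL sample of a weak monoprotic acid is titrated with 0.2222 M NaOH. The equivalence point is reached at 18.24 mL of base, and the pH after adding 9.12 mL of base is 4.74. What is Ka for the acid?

9.12 mL is half of the equivalence volume, so this is the half-equivalence point where [HA] = [A^-].
At half-equivalence pH = pKa, so pKa = 4.74.
Ka = 10^(-4.74) = 1.8 x 10^-5.

1.8 x 10^-5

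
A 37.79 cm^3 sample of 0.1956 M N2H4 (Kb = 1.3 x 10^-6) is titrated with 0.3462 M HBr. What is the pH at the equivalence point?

n(N2H4) = 0.1956 x 0.03779 = 0.007392 mol; V(HBr) at equivalence = 0.007392/0.3462 = 0.02135 L.
At equivalence the base is fully converted to N2H5+; total volume = 0.05914 L, so [N2H5+] = 0.007392/0.05914 = 0.1250 M.
Ka(N2H5+) = Kw/Kb = 1.0e-14 / 1.3 x 10^-6 = 7.69e-9.
[H^+] = sqrt(Ka x [N2H5+]) = sqrt(7.69e-9 x 0.1250) = 3.10e-5 M.
pH = -log(3.10e-5) = 4.51.

4.51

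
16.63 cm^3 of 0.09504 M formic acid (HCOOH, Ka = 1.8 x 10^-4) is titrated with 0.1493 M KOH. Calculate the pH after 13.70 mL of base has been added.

n(acid) = 0.09504 x 0.01663 = 0.001581 mol; n(KOH) added = 0.1493 x 0.01370 = 0.002045 mol.
Base is in excess by 0.002045 - 0.001581 = 0.0004649 mol in a total volume of 0.03033 L.
[OH^-] = 0.0004649/0.03033 = 0.01533 M, so pOH = 1.81 and pH = 14.00 - 1.81 = 12.19.

12.19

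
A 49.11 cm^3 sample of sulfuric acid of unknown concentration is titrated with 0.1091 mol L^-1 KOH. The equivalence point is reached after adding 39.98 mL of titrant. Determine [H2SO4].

0.0444 M

n(KOH) delivered = 0.1091 x 0.03998 = 0.004362 mol.
The reaction is 1 H2SO4 + 2 KOH, so n(H2SO4) = 0.004362 x 1/2 = 0.002181 mol.
[H2SO4] = 0.002181 mol / 0.04911 L = 0.0444 M.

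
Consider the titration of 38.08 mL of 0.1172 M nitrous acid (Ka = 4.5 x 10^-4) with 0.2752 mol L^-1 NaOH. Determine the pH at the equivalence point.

n(HNO2) = 0.1172 x 0.03808 = 0.004463 mol; V(NaOH) at equivalence = 0.004463/0.2752 = 0.01622 L.
At equivalence all the acid is converted to NO2-; total volume = 0.03808 + 0.01622 = 0.05430 L, so [NO2-] = 0.004463/0.05430 = 0.08220 M.
Kb = Kw/Ka = 1.0e-14 / 4.5 x 10^-4 = 2.22e-11.
[OH^-] = sqrt(Kb x [NO2-]) = sqrt(2.22e-11 x 0.08220) = 1.35e-6 M.
pOH = 5.87, so pH = 14.00 - 5.87 = 8.13.

8.13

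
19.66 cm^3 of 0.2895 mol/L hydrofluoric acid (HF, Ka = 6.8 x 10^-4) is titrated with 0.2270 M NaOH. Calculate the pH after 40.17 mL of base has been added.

12.76

n(acid) = 0.2895 x 0.01966 = 0.005692 mol; n(NaOH) added = 0.2270 x 0.04017 = 0.009119 mol.
Base is in excess by 0.009119 - 0.005692 = 0.003427 mol in a total volume of 0.05983 L.
[OH^-] = 0.003427/0.05983 = 0.05728 M, so pOH = 1.24 and pH = 14.00 - 1.24 = 12.76.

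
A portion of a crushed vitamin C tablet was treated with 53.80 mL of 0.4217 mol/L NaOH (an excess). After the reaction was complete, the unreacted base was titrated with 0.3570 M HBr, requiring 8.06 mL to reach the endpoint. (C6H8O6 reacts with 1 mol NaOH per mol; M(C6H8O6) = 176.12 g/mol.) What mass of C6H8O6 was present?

3.49 g

Total n(NaOH) added = 0.4217 x 0.05380 = 0.02269 mol.
n(HBr) used = 0.3570 x 0.008060 = 0.002877 mol, which equals the excess n(NaOH).
So n(NaOH) consumed by the sample = 0.02269 - 0.002877 = 0.01981 mol.
n(C6H8O6) = 0.01981 / 1 = 0.01981 mol.
mass = 0.01981 mol x 176.12 g/mol = 3.49 g.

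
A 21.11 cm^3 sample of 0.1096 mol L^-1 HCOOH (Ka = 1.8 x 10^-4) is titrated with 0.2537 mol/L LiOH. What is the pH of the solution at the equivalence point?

8.31

n(HCOOH) = 0.1096 x 0.02111 = 0.002314 mol; V(LiOH) at equivalence = 0.002314/0.2537 = 0.009120 L.
At equivalence all the acid is converted to HCOO-; total volume = 0.02111 + 0.009120 = 0.03023 L, so [HCOO-] = 0.002314/0.03023 = 0.07654 M.
Kb = Kw/Ka = 1.0e-14 / 1.8 x 10^-4 = 5.56e-11.
[OH^-] = sqrt(Kb x [HCOO-]) = sqrt(5.56e-11 x 0.07654) = 2.06e-6 M.
pOH = 5.69, so pH = 14.00 - 5.69 = 8.31.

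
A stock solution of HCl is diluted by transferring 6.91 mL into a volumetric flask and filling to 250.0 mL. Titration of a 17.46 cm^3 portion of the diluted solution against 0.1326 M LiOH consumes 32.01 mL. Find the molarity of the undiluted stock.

8.80 M

n(LiOH) = 0.1326 x 0.03201 = 0.004245 mol.
n(HCl) in the aliquot = 0.004245 mol.
[diluted HCl] = 0.004245 / 0.01746 = 0.2431 M.
Dilution factor = 250.0/6.910 = 36.18, so [stock] = 0.2431 x 36.18 = 8.80 M.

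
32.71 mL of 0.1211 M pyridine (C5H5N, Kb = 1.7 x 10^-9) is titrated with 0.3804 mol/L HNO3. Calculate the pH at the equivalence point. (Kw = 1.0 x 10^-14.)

3.13

n(C5H5N) = 0.1211 x 0.03271 = 0.003961 mol; V(HNO3) at equivalence = 0.003961/0.3804 = 0.01041 L.
At equivalence the base is fully converted to C5H5NH+; total volume = 0.04312 L, so [C5H5NH+] = 0.003961/0.04312 = 0.09186 M.
Ka(C5H5NH+) = Kw/Kb = 1.0e-14 / 1.7 x 10^-9 = 5.88e-6.
[H^+] = sqrt(Ka x [C5H5NH+]) = sqrt(5.88e-6 x 0.09186) = 0.000735 M.
pH = -log(0.000735) = 3.13.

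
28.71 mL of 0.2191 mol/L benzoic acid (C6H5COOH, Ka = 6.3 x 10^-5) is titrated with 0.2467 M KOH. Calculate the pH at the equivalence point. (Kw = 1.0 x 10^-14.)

8.63

n(C6H5COOH) = 0.2191 x 0.02871 = 0.006290 mol; V(KOH) at equivalence = 0.006290/0.2467 = 0.02550 L.
At equivalence all the acid is converted to C6H5COO-; total volume = 0.02871 + 0.02550 = 0.05421 L, so [C6H5COO-] = 0.006290/0.05421 = 0.1160 M.
Kb = Kw/Ka = 1.0e-14 / 6.3 x 10^-5 = 1.59e-10.
[OH^-] = sqrt(Kb x [C6H5COO-]) = sqrt(1.59e-10 x 0.1160) = 4.29e-6 M.
pOH = 5.37, so pH = 14.00 - 5.37 = 8.63.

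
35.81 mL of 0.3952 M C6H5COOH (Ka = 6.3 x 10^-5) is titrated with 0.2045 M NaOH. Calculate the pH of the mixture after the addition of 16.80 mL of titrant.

3.71

Initial n(C6H5COOH) = 0.3952 x 0.03581 = 0.01415 mol.
n(NaOH) added = 0.2045 x 0.01680 = 0.003436 mol, converting that many moles of C6H5COOH to C6H5COO-.
Remaining n(C6H5COOH) = 0.01072 mol; n(C6H5COO-) = 0.003436 mol.
By Henderson-Hasselbalch, pH = pKa + log([A^-]/[HA]) = 4.20 + log(0.003436/0.01072) = 4.20 + (-0.49) = 3.71.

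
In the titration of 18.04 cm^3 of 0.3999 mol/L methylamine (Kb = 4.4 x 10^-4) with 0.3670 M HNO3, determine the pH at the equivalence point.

n(CH3NH2) = 0.3999 x 0.01804 = 0.007214 mol; V(HNO3) at equivalence = 0.007214/0.3670 = 0.01966 L.
At equivalence the base is fully converted to CH3NH3+; total volume = 0.03770 L, so [CH3NH3+] = 0.007214/0.03770 = 0.1914 M.
Ka(CH3NH3+) = Kw/Kb = 1.0e-14 / 4.4 x 10^-4 = 2.27e-11.
[H^+] = sqrt(Ka x [CH3NH3+]) = sqrt(2.27e-11 x 0.1914) = 2.09e-6 M.
pH = -log(2.09e-6) = 5.68.

5.68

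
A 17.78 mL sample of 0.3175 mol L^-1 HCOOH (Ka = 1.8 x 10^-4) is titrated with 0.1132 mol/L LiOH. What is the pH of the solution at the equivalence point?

n(HCOOH) = 0.3175 x 0.01778 = 0.005645 mol; V(LiOH) at equivalence = 0.005645/0.1132 = 0.04987 L.
At equivalence all the acid is converted to HCOO-; total volume = 0.01778 + 0.04987 = 0.06765 L, so [HCOO-] = 0.005645/0.06765 = 0.08345 M.
Kb = Kw/Ka = 1.0e-14 / 1.8 x 10^-4 = 5.56e-11.
[OH^-] = sqrt(Kb x [HCOO-]) = sqrt(5.56e-11 x 0.08345) = 2.15e-6 M.
pOH = 5.67, so pH = 14.00 - 5.67 = 8.33.

8.33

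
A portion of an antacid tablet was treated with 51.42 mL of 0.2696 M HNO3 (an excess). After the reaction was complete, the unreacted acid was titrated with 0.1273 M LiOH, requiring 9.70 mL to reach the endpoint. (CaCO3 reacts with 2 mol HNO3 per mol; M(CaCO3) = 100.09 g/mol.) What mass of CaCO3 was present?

Total n(HNO3) added = 0.2696 x 0.05142 = 0.01386 mol.
n(LiOH) used = 0.1273 x 0.009700 = 0.001235 mol, which equals the excess n(HNO3).
So n(HNO3) consumed by the sample = 0.01386 - 0.001235 = 0.01263 mol.
n(CaCO3) = 0.01263 / 2 = 0.006314 mol.
mass = 0.006314 mol x 100.09 g/mol = 0.632 g.

0.632 g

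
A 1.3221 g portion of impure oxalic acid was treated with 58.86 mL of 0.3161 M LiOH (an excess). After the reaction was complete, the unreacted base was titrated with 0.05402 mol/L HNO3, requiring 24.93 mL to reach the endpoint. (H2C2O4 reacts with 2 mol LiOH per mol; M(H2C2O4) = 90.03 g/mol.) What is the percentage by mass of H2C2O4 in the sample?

58.8%

Total n(LiOH) added = 0.3161 x 0.05886 = 0.01861 mol.
n(HNO3) used = 0.05402 x 0.02493 = 0.001347 mol, which equals the excess n(LiOH).
So n(LiOH) consumed by the sample = 0.01861 - 0.001347 = 0.01726 mol.
n(H2C2O4) = 0.01726 / 2 = 0.008629 mol.
mass H2C2O4 = 0.008629 x 90.03 = 0.7769 g, so %H2C2O4 = 0.7769/1.3221 x 100 = 58.8%.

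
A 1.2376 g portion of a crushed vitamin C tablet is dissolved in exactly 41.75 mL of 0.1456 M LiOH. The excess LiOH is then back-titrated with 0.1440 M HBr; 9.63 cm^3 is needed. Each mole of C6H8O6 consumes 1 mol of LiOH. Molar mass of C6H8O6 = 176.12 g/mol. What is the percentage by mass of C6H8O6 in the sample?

Total n(LiOH) added = 0.1456 x 0.04175 = 0.006079 mol.
n(HBr) used = 0.1440 x 0.009630 = 0.001387 mol, which equals the excess n(LiOH).
So n(LiOH) consumed by the sample = 0.006079 - 0.001387 = 0.004692 mol.
n(C6H8O6) = 0.004692 / 1 = 0.004692 mol.
mass C6H8O6 = 0.004692 x 176.12 = 0.8264 g, so %C6H8O6 = 0.8264/1.2376 x 100 = 66.8%.

66.8%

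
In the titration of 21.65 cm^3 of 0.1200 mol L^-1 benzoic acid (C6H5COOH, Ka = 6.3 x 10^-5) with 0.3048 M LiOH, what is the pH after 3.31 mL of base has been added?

4.00

Initial n(C6H5COOH) = 0.1200 x 0.02165 = 0.002598 mol.
n(LiOH) added = 0.3048 x 0.003310 = 0.001009 mol, converting that many moles of C6H5COOH to C6H5COO-.
Remaining n(C6H5COOH) = 0.001589 mol; n(C6H5COO-) = 0.001009 mol.
By Henderson-Hasselbalch, pH = pKa + log([A^-]/[HA]) = 4.20 + log(0.001009/0.001589) = 4.20 + (-0.20) = 4.00.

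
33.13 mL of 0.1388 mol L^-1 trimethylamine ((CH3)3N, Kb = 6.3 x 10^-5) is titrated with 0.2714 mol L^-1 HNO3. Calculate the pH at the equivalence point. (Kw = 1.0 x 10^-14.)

n((CH3)3N) = 0.1388 x 0.03313 = 0.004598 mol; V(HNO3) at equivalence = 0.004598/0.2714 = 0.01694 L.
At equivalence the base is fully converted to (CH3)3NH+; total volume = 0.05007 L, so [(CH3)3NH+] = 0.004598/0.05007 = 0.09183 M.
Ka((CH3)3NH+) = Kw/Kb = 1.0e-14 / 6.3 x 10^-5 = 1.59e-10.
[H^+] = sqrt(Ka x [(CH3)3NH+]) = sqrt(1.59e-10 x 0.09183) = 3.82e-6 M.
pH = -log(3.82e-6) = 5.42.

5.42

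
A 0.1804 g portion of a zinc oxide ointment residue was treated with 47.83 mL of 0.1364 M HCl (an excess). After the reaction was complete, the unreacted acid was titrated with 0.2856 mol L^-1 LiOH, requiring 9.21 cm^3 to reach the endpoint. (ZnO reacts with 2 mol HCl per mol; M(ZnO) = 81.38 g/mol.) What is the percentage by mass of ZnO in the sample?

Total n(HCl) added = 0.1364 x 0.04783 = 0.006524 mol.
n(LiOH) used = 0.2856 x 0.009210 = 0.002630 mol, which equals the excess n(HCl).
So n(HCl) consumed by the sample = 0.006524 - 0.002630 = 0.003894 mol.
n(ZnO) = 0.003894 / 2 = 0.001947 mol.
mass ZnO = 0.001947 x 81.38 = 0.1584 g, so %ZnO = 0.1584/0.1804 x 100 = 87.8%.

87.8%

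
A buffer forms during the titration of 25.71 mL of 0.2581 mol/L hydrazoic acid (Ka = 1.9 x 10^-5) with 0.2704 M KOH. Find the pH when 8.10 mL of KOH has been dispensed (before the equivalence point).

4.41

Initial n(HN3) = 0.2581 x 0.02571 = 0.006636 mol.
n(KOH) added = 0.2704 x 0.008100 = 0.002190 mol, converting that many moles of HN3 to N3-.
Remaining n(HN3) = 0.004446 mol; n(N3-) = 0.002190 mol.
By Henderson-Hasselbalch, pH = pKa + log([A^-]/[HA]) = 4.72 + log(0.002190/0.004446) = 4.72 + (-0.31) = 4.41.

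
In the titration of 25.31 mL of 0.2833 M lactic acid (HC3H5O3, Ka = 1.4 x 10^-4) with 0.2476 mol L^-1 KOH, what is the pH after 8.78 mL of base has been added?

Initial n(HC3H5O3) = 0.2833 x 0.02531 = 0.007170 mol.
n(KOH) added = 0.2476 x 0.008780 = 0.002174 mol, converting that many moles of HC3H5O3 to C3H5O3-.
Remaining n(HC3H5O3) = 0.004996 mol; n(C3H5O3-) = 0.002174 mol.
By Henderson-Hasselbalch, pH = pKa + log([A^-]/[HA]) = 3.85 + log(0.002174/0.004996) = 3.85 + (-0.36) = 3.49.

3.49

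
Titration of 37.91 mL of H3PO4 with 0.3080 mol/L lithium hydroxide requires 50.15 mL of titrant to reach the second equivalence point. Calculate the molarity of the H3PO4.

n(LiOH) = 0.3080 x 0.05015 = 0.01545 mol.
At the second equivalence point, 2 mol OH^- react per mol H3PO4, so n(H3PO4) = 0.01545 / 2 = 0.007723 mol.
[H3PO4] = 0.007723 / 0.03791 L = 0.204 M.

0.204 M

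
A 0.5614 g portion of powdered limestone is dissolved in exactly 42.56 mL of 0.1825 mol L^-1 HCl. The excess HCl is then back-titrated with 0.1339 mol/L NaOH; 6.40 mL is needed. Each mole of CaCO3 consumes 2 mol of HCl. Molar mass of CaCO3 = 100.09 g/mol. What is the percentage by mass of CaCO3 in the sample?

Total n(HCl) added = 0.1825 x 0.04256 = 0.007767 mol.
n(NaOH) used = 0.1339 x 0.006400 = 0.0008570 mol, which equals the excess n(HCl).
So n(HCl) consumed by the sample = 0.007767 - 0.0008570 = 0.006910 mol.
n(CaCO3) = 0.006910 / 2 = 0.003455 mol.
mass CaCO3 = 0.003455 x 100.09 = 0.3458 g, so %CaCO3 = 0.3458/0.5614 x 100 = 61.6%.

61.6%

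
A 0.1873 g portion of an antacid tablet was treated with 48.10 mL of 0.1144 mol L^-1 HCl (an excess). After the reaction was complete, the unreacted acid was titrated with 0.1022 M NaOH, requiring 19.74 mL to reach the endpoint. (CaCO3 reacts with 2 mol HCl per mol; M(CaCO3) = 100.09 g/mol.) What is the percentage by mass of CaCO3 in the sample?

93.1%

Total n(HCl) added = 0.1144 x 0.04810 = 0.005503 mol.
n(NaOH) used = 0.1022 x 0.01974 = 0.002017 mol, which equals the excess n(HCl).
So n(HCl) consumed by the sample = 0.005503 - 0.002017 = 0.003485 mol.
n(CaCO3) = 0.003485 / 2 = 0.001743 mol.
mass CaCO3 = 0.001743 x 100.09 = 0.1744 g, so %CaCO3 = 0.1744/0.1873 x 100 = 93.1%.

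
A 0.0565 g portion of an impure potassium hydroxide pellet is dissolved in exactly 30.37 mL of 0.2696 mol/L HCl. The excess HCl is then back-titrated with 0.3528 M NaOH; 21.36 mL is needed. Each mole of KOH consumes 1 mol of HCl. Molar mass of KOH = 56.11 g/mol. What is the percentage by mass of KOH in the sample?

64.7%

Total n(HCl) added = 0.2696 x 0.03037 = 0.008188 mol.
n(NaOH) used = 0.3528 x 0.02136 = 0.007536 mol, which equals the excess n(HCl).
So n(HCl) consumed by the sample = 0.008188 - 0.007536 = 0.0006519 mol.
n(KOH) = 0.0006519 / 1 = 0.0006519 mol.
mass KOH = 0.0006519 x 56.11 = 0.03658 g, so %KOH = 0.03658/0.0565 x 100 = 64.7%.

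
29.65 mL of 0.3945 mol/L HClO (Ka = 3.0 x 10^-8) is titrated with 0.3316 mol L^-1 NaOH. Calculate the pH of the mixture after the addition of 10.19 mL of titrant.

7.13

Initial n(HClO) = 0.3945 x 0.02965 = 0.01170 mol.
n(NaOH) added = 0.3316 x 0.01019 = 0.003379 mol, converting that many moles of HClO to ClO-.
Remaining n(HClO) = 0.008318 mol; n(ClO-) = 0.003379 mol.
By Henderson-Hasselbalch, pH = pKa + log([A^-]/[HA]) = 7.52 + log(0.003379/0.008318) = 7.52 + (-0.39) = 7.13.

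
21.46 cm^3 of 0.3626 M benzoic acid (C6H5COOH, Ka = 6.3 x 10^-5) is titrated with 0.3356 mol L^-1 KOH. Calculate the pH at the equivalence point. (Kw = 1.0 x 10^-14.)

n(C6H5COOH) = 0.3626 x 0.02146 = 0.007781 mol; V(KOH) at equivalence = 0.007781/0.3356 = 0.02319 L.
At equivalence all the acid is converted to C6H5COO-; total volume = 0.02146 + 0.02319 = 0.04465 L, so [C6H5COO-] = 0.007781/0.04465 = 0.1743 M.
Kb = Kw/Ka = 1.0e-14 / 6.3 x 10^-5 = 1.59e-10.
[OH^-] = sqrt(Kb x [C6H5COO-]) = sqrt(1.59e-10 x 0.1743) = 5.26e-6 M.
pOH = 5.28, so pH = 14.00 - 5.28 = 8.72.

8.72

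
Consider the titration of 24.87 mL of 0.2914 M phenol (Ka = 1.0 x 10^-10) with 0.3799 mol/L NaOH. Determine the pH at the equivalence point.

n(C6H5OH) = 0.2914 x 0.02487 = 0.007247 mol; V(NaOH) at equivalence = 0.007247/0.3799 = 0.01908 L.
At equivalence all the acid is converted to C6H5O-; total volume = 0.02487 + 0.01908 = 0.04395 L, so [C6H5O-] = 0.007247/0.04395 = 0.1649 M.
Kb = Kw/Ka = 1.0e-14 / 1.0 x 10^-10 = 0.000100.
[OH^-] = sqrt(Kb x [C6H5O-]) = sqrt(0.000100 x 0.1649) = 0.00406 M.
pOH = 2.39, so pH = 14.00 - 2.39 = 11.61.

11.61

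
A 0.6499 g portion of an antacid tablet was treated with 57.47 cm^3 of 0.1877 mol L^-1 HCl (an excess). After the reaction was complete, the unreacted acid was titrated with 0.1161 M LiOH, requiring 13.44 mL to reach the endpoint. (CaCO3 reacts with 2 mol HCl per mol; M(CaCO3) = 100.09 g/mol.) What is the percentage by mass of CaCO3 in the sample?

Total n(HCl) added = 0.1877 x 0.05747 = 0.01079 mol.
n(LiOH) used = 0.1161 x 0.01344 = 0.001560 mol, which equals the excess n(HCl).
So n(HCl) consumed by the sample = 0.01079 - 0.001560 = 0.009227 mol.
n(CaCO3) = 0.009227 / 2 = 0.004613 mol.
mass CaCO3 = 0.004613 x 100.09 = 0.4618 g, so %CaCO3 = 0.4618/0.6499 x 100 = 71.0%.

71.0%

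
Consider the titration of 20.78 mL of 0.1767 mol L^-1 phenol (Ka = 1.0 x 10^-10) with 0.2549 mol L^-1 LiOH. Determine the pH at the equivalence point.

n(C6H5OH) = 0.1767 x 0.02078 = 0.003672 mol; V(LiOH) at equivalence = 0.003672/0.2549 = 0.01440 L.
At equivalence all the acid is converted to C6H5O-; total volume = 0.02078 + 0.01440 = 0.03518 L, so [C6H5O-] = 0.003672/0.03518 = 0.1044 M.
Kb = Kw/Ka = 1.0e-14 / 1.0 x 10^-10 = 0.000100.
[OH^-] = sqrt(Kb x [C6H5O-]) = sqrt(0.000100 x 0.1044) = 0.00323 M.
pOH = 2.49, so pH = 14.00 - 2.49 = 11.51.

11.51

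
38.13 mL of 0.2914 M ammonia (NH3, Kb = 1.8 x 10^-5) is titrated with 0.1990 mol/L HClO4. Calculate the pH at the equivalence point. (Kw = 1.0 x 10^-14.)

n(NH3) = 0.2914 x 0.03813 = 0.01111 mol; V(HClO4) at equivalence = 0.01111/0.1990 = 0.05583 L.
At equivalence the base is fully converted to NH4+; total volume = 0.09396 L, so [NH4+] = 0.01111/0.09396 = 0.1182 M.
Ka(NH4+) = Kw/Kb = 1.0e-14 / 1.8 x 10^-5 = 5.56e-10.
[H^+] = sqrt(Ka x [NH4+]) = sqrt(5.56e-10 x 0.1182) = 8.11e-6 M.
pH = -log(8.11e-6) = 5.09.

5.09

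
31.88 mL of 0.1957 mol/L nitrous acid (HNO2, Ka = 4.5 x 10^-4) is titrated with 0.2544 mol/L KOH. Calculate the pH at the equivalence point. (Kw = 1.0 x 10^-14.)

n(HNO2) = 0.1957 x 0.03188 = 0.006239 mol; V(KOH) at equivalence = 0.006239/0.2544 = 0.02452 L.
At equivalence all the acid is converted to NO2-; total volume = 0.03188 + 0.02452 = 0.05640 L, so [NO2-] = 0.006239/0.05640 = 0.1106 M.
Kb = Kw/Ka = 1.0e-14 / 4.5 x 10^-4 = 2.22e-11.
[OH^-] = sqrt(Kb x [NO2-]) = sqrt(2.22e-11 x 0.1106) = 1.57e-6 M.
pOH = 5.80, so pH = 14.00 - 5.80 = 8.20.

8.20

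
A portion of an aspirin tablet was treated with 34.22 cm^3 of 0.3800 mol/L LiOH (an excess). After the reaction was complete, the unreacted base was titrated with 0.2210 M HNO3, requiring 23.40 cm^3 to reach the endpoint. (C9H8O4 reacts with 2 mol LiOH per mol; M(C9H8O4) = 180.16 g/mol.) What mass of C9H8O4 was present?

Total n(LiOH) added = 0.3800 x 0.03422 = 0.01300 mol.
n(HNO3) used = 0.2210 x 0.02340 = 0.005171 mol, which equals the excess n(LiOH).
So n(LiOH) consumed by the sample = 0.01300 - 0.005171 = 0.007832 mol.
n(C9H8O4) = 0.007832 / 2 = 0.003916 mol.
mass = 0.003916 mol x 180.16 g/mol = 0.706 g.

0.706 g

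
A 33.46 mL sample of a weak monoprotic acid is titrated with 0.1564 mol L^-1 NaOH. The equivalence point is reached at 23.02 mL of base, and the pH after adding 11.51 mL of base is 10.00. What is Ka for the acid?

1.0 x 10^-10

11.51 mL is half of the equivalence volume, so this is the half-equivalence point where [HA] = [A^-].
At half-equivalence pH = pKa, so pKa = 10.00.
Ka = 10^(-10.00) = 1.0 x 10^-10.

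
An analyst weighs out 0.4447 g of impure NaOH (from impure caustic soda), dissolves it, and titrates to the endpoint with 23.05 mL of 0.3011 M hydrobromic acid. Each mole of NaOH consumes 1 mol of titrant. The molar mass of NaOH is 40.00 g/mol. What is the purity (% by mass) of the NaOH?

n(HBr) = 0.3011 x 0.02305 = 0.006940 mol.
n(NaOH) = 0.006940 / 1 = 0.006940 mol.
mass of NaOH = 0.006940 x 40.00 = 0.2776 g.
% purity = 0.2776 / 0.4447 x 100 = 62.4%.

62.4%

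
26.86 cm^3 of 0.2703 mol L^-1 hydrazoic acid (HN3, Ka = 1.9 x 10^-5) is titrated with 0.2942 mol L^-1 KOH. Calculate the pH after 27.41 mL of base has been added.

12.17

n(acid) = 0.2703 x 0.02686 = 0.007260 mol; n(KOH) added = 0.2942 x 0.02741 = 0.008064 mol.
Base is in excess by 0.008064 - 0.007260 = 0.0008038 mol in a total volume of 0.05427 L.
[OH^-] = 0.0008038/0.05427 = 0.01481 M, so pOH = 1.83 and pH = 14.00 - 1.83 = 12.17.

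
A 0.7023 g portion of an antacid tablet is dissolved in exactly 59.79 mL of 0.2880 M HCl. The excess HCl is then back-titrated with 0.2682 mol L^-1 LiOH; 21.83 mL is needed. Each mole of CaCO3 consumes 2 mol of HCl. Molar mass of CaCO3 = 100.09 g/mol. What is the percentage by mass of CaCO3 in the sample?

81.0%

Total n(HCl) added = 0.2880 x 0.05979 = 0.01722 mol.
n(LiOH) used = 0.2682 x 0.02183 = 0.005855 mol, which equals the excess n(HCl).
So n(HCl) consumed by the sample = 0.01722 - 0.005855 = 0.01136 mol.
n(CaCO3) = 0.01136 / 2 = 0.005682 mol.
mass CaCO3 = 0.005682 x 100.09 = 0.5687 g, so %CaCO3 = 0.5687/0.7023 x 100 = 81.0%.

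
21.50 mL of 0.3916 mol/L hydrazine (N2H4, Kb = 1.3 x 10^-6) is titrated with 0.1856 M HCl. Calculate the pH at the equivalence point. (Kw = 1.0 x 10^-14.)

n(N2H4) = 0.3916 x 0.02150 = 0.008419 mol; V(HCl) at equivalence = 0.008419/0.1856 = 0.04536 L.
At equivalence the base is fully converted to N2H5+; total volume = 0.06686 L, so [N2H5+] = 0.008419/0.06686 = 0.1259 M.
Ka(N2H5+) = Kw/Kb = 1.0e-14 / 1.3 x 10^-6 = 7.69e-9.
[H^+] = sqrt(Ka x [N2H5+]) = sqrt(7.69e-9 x 0.1259) = 3.11e-5 M.
pH = -log(3.11e-5) = 4.51.

4.51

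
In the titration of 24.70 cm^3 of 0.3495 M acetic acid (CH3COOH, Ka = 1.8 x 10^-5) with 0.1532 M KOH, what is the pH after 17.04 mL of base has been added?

4.38

Initial n(CH3COOH) = 0.3495 x 0.02470 = 0.008633 mol.
n(KOH) added = 0.1532 x 0.01704 = 0.002611 mol, converting that many moles of CH3COOH to CH3COO-.
Remaining n(CH3COOH) = 0.006022 mol; n(CH3COO-) = 0.002611 mol.
By Henderson-Hasselbalch, pH = pKa + log([A^-]/[HA]) = 4.74 + log(0.002611/0.006022) = 4.74 + (-0.36) = 4.38.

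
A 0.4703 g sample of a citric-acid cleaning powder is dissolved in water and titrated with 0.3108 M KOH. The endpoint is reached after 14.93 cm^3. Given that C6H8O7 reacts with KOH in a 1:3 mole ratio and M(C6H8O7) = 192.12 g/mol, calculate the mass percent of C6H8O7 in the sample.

n(KOH) = 0.3108 x 0.01493 = 0.004640 mol.
n(C6H8O7) = 0.004640 / 3 = 0.001547 mol.
mass of C6H8O7 = 0.001547 x 192.12 = 0.2972 g.
% purity = 0.2972 / 0.4703 x 100 = 63.2%.

63.2%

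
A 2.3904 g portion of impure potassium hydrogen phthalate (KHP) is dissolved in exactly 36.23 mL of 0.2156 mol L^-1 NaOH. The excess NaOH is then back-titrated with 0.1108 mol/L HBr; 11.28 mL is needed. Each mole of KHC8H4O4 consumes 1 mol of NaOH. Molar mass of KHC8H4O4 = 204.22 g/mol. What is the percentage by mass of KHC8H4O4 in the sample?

Total n(NaOH) added = 0.2156 x 0.03623 = 0.007811 mol.
n(HBr) used = 0.1108 x 0.01128 = 0.001250 mol, which equals the excess n(NaOH).
So n(NaOH) consumed by the sample = 0.007811 - 0.001250 = 0.006561 mol.
n(KHC8H4O4) = 0.006561 / 1 = 0.006561 mol.
mass KHC8H4O4 = 0.006561 x 204.22 = 1.340 g, so %KHC8H4O4 = 1.340/2.3904 x 100 = 56.1%.

56.1%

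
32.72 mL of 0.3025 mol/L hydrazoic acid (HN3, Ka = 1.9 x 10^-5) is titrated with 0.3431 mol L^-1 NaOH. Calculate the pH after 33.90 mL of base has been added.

12.42

n(acid) = 0.3025 x 0.03272 = 0.009898 mol; n(NaOH) added = 0.3431 x 0.03390 = 0.01163 mol.
Base is in excess by 0.01163 - 0.009898 = 0.001733 mol in a total volume of 0.06662 L.
[OH^-] = 0.001733/0.06662 = 0.02602 M, so pOH = 1.58 and pH = 14.00 - 1.58 = 12.42.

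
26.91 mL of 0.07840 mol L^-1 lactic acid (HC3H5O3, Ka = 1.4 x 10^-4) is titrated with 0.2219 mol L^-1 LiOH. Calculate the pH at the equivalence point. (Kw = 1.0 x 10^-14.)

8.31

n(HC3H5O3) = 0.07840 x 0.02691 = 0.002110 mol; V(LiOH) at equivalence = 0.002110/0.2219 = 0.009508 L.
At equivalence all the acid is converted to C3H5O3-; total volume = 0.02691 + 0.009508 = 0.03642 L, so [C3H5O3-] = 0.002110/0.03642 = 0.05793 M.
Kb = Kw/Ka = 1.0e-14 / 1.4 x 10^-4 = 7.14e-11.
[OH^-] = sqrt(Kb x [C3H5O3-]) = sqrt(7.14e-11 x 0.05793) = 2.03e-6 M.
pOH = 5.69, so pH = 14.00 - 5.69 = 8.31.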